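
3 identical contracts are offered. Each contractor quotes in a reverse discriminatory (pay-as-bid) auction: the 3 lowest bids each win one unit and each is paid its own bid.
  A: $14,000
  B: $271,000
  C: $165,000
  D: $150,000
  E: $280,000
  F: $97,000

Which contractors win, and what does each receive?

A $14,000, F $97,000, D $150,000

Sorting: 14,000 (A), 97,000 (F), 150,000 (D), 165,000 (C), 271,000 (B), …
The 3 lowest are A, F, D.
Each winner is paid its own bid: A $14,000, F $97,000, D $150,000.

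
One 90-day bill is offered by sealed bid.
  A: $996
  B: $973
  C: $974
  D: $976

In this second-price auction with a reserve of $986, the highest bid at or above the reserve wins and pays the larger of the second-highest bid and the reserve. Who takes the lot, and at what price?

Rule: the highest bid at or above the reserve wins and pays the larger of the second-highest bid and the reserve.
Bids in order: 996 (A) > 976 (D) > 974 (C) > 973 (B)
Highest eligible bid: A at $996.
Second-highest bid $976 is below the reserve $986, so the reserve binds → payment $986.

A pays $986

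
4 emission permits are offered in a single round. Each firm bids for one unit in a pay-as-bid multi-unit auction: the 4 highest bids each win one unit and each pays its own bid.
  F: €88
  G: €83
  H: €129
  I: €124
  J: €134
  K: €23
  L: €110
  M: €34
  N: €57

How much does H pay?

H pays €129

Sorting: 134 (J), 129 (H), 124 (I), 110 (L), 88 (F), 83 (G), …
Top 4: J, H, I, L.
H wins → own bid €129.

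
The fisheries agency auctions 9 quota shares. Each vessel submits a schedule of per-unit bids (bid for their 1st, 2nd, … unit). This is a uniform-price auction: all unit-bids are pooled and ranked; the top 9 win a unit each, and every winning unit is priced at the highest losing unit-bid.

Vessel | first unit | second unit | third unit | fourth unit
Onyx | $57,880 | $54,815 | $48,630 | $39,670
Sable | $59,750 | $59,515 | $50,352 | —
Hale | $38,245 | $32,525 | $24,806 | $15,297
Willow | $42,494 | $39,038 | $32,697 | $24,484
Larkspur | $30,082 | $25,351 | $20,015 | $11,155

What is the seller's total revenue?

Pooled unit-bids ranked (top 9): 59,750 (Sable-1), 59,515 (Sable-2), 57,880 (Onyx-1), 54,815 (Onyx-2), 50,352 (Sable-3), 48,630 (Onyx-3), 42,494 (Willow-1), 39,670 (Onyx-4), 39,038 (Willow-2)
First bid not allocated: $38,245.
Allocation: Onyx 4, Sable 3, Willow 2. Every unit priced at $38,245.
Revenue = 9 × 38,245 = $344,205.

Total revenue: $344,205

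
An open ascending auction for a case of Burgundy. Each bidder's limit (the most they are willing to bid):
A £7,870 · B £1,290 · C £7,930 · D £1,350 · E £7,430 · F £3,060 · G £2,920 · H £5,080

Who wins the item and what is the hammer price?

Limits ranked: 7,930 (C) > 7,870 (A) > 7,430 (E) > 5,080 (H) > 3,060 (F) > 2,920 (G) > …
Bidding ends when A exits at £7,870; C takes it.

C wins at £7,870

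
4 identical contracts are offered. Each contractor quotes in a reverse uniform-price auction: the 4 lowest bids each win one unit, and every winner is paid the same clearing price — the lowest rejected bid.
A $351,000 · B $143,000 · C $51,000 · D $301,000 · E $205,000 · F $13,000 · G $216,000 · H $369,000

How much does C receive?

Ordering the bids: 13,000 (F), 51,000 (C), 143,000 (B), 205,000 (E), 216,000 (G), 301,000 (D), …
Lowest 4: F, C, B, E.
Lowest unsuccessful bid: $216,000 → clearing price.
C wins → is paid $216,000.

C is paid $216,000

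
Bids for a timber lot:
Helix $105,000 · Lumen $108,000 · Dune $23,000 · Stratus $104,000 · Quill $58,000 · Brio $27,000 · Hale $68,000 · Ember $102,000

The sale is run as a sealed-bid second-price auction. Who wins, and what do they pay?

Bids in order: 108,000 (Lumen) > 105,000 (Helix) > 104,000 (Stratus) > 102,000 (Ember) > 68,000 (Hale) > 58,000 (Quill) > …
Lumen is highest; pays the second-highest bid, $105,000.

Lumen pays $105,000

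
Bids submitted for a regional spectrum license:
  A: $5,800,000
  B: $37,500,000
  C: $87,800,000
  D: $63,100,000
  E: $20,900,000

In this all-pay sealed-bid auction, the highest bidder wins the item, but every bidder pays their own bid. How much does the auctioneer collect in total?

Total revenue: $215,100,000

All-pay sealed-bid auction: the highest bidder wins the item, but every bidder pays their own bid.
Bids in order: 87,800,000 (C) > 63,100,000 (D) > 37,500,000 (B) > 20,900,000 (E) > 5,800,000 (A)
Every bidder forfeits their bid regardless of winning.
Revenue = 5,800,000 + 37,500,000 + 87,800,000 + 63,100,000 + 20,900,000 = $215,100,000.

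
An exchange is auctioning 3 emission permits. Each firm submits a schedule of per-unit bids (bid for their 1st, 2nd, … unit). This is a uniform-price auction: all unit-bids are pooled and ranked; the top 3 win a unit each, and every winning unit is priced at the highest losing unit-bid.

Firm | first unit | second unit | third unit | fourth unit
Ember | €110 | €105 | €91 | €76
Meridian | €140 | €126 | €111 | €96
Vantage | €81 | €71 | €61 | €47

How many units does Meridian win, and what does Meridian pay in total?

Pooled unit-bids ranked (top 3): 140 (Meridian-1), 126 (Meridian-2), 111 (Meridian-3)
Highest rejected unit-bid = €110.
Meridian wins 3 unit(s) at €110 each.

Meridian: 3 units, pays €330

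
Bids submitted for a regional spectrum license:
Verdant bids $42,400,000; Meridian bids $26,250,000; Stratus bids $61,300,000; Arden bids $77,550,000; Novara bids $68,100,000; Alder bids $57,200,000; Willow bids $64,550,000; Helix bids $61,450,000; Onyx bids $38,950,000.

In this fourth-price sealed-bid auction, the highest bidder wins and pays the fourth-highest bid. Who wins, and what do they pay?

Sorting bids: 77,550,000 (Arden) > 68,100,000 (Novara) > 64,550,000 (Willow) > 61,450,000 (Helix) > 61,300,000 (Stratus) > 57,200,000 (Alder) > …
Arden is highest; pays the fourth-highest bid, $61,450,000.

Arden pays $61,450,000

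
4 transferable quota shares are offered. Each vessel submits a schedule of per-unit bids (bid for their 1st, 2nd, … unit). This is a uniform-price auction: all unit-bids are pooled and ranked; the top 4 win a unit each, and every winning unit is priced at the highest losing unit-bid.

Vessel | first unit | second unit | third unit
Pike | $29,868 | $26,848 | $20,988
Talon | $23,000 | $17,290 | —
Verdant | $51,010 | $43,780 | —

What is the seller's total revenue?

Total revenue: $92,000

All unit-bids, highest first — top 4: 51,010 (Verdant-1), 43,780 (Verdant-2), 29,868 (Pike-1), 26,848 (Pike-2)
First bid not allocated: $23,000.
Allocation: Pike 2, Verdant 2. Every unit priced at $23,000.
Revenue = 4 × 23,000 = $92,000.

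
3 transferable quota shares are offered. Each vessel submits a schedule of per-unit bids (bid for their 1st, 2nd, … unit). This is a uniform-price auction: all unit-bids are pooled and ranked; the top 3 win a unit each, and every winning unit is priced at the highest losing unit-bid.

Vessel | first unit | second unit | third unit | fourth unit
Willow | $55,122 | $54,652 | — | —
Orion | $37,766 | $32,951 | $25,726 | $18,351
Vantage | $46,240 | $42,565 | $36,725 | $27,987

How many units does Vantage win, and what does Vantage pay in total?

Vantage: 1 unit, pays $42,565

Merging the schedules and taking the best 3: 55,122 (Willow-1), 54,652 (Willow-2), 46,240 (Vantage-1)
The (k+1)-th unit-bid is $42,565.
Vantage wins 1 unit(s) at $42,565 each.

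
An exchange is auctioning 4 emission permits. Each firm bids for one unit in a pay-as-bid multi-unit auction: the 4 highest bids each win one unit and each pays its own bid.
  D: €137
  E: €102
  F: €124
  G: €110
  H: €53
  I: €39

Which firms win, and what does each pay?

Ordering the bids: 137 (D), 124 (F), 110 (G), 102 (E), 53 (H), 39 (I)
Top 4: D, F, G, E.
Each winner pays its own bid: D €137, F €124, G €110, E €102.

D €137, F €124, G €110, E €102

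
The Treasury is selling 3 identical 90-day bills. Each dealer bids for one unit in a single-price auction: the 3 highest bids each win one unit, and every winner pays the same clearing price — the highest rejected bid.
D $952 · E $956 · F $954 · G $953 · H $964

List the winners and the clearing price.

H, E, F; each pays $953

Ordering the bids: 964 (H), 956 (E), 954 (F), 953 (G), 952 (D)
Winners (3 units): H, E, F.
Clearing price = highest rejected bid = $953.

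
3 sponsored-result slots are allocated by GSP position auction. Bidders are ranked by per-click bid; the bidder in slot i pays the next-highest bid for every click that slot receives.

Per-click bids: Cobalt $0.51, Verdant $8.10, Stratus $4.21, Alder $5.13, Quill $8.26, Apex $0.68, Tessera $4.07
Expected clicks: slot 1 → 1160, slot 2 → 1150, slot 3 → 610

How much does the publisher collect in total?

Total revenue: $17863.60

Ranked by bid: $8.26 (Quill) > $8.10 (Verdant) > $5.13 (Alder) > $4.21 (Stratus) > …
Slot 1: Quill pays $8.10 × 1160 = $9396.00
Slot 2: Verdant pays $5.13 × 1150 = $5899.50
Slot 3: Alder pays $4.21 × 610 = $2568.10
Total = $17863.60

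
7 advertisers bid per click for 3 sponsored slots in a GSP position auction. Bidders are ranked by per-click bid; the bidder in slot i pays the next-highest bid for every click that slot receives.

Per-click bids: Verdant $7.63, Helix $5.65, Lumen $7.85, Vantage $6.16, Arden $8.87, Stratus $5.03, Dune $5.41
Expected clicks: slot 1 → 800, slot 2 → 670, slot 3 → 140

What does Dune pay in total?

Dune pays $0.00

Ranked by bid: $8.87 (Arden) > $7.85 (Lumen) > $7.63 (Verdant) > $6.16 (Vantage) > …
Dune ranks below slot 3 → no slot, pays nothing.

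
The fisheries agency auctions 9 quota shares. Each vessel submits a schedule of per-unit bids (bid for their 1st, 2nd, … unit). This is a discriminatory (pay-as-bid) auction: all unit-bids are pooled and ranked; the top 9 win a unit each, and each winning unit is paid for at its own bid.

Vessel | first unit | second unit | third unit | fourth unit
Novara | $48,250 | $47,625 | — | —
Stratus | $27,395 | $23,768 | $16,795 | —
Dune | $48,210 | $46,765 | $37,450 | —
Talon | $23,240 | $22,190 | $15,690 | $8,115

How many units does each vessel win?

All unit-bids, highest first — top 9: 48,250 (Novara-1), 48,210 (Dune-1), 47,625 (Novara-2), 46,765 (Dune-2), 37,450 (Dune-3), 27,395 (Stratus-1), 23,768 (Stratus-2), 23,240 (Talon-1), 22,190 (Talon-2)
Next rejected bid: $16,795 (not a price — pay-as-bid).
Allocation: Dune 3, Novara 2, Stratus 2, Talon 2.

Dune 3, Novara 2, Stratus 2, Talon 2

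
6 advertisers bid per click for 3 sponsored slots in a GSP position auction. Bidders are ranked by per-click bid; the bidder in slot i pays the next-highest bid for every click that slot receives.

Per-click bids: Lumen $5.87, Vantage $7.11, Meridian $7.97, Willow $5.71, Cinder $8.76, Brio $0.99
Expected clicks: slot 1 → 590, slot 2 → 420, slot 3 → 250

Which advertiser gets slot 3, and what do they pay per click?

Sorting advertisers: $8.76 (Cinder) > $7.97 (Meridian) > $7.11 (Vantage) > $5.87 (Lumen) > …
Slot 3 goes to the third-ranked bidder, Vantage, who pays the next bid down: $5.87/click.

Vantage; $5.87 per click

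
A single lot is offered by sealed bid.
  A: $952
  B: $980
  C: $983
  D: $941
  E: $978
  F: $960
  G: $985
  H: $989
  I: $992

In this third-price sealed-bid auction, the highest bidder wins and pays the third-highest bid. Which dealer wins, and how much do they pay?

Third-price sealed-bid auction: the highest bidder wins and pays the third-highest bid.
Bids in order: 992 (I) > 989 (H) > 985 (G) > 983 (C) > 980 (B) > 978 (E) > …
I wins; payment is bid #3 in the ranking = $985.

I pays $985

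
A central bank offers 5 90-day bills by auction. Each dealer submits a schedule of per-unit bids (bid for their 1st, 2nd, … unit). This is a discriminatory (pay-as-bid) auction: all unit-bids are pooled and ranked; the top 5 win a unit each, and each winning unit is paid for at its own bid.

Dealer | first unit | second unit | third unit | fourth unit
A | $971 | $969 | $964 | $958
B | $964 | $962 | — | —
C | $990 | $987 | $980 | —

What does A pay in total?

A pays $1,940

Pooled unit-bids ranked (top 5): 990 (C-1), 987 (C-2), 980 (C-3), 971 (A-1), 969 (A-2)
Next rejected bid: $964 (not a price — pay-as-bid).
A's winning unit-bids: 971 + 969 = $1,940.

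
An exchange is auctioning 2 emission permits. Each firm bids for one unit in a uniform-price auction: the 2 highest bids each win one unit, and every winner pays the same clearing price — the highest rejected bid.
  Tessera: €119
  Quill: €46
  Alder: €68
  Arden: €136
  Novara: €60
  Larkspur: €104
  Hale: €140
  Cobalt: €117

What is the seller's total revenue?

Total revenue: €238

Bids ranked high→low: 140 (Hale), 136 (Arden), 119 (Tessera), 117 (Cobalt), …
The 2 highest are Hale, Arden.
Clearing price = highest rejected bid = €119.
Total revenue = 2 × €119 = €238.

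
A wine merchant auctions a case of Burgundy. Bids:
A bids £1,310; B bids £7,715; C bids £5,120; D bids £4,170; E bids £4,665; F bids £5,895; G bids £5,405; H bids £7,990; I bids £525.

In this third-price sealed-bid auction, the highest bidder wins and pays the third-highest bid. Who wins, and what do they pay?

H pays £5,895

Bids in order: 7,990 (H) > 7,715 (B) > 5,895 (F) > 5,405 (G) > 5,120 (C) > 4,665 (E) > …
H wins; payment is bid #3 in the ranking = £5,895.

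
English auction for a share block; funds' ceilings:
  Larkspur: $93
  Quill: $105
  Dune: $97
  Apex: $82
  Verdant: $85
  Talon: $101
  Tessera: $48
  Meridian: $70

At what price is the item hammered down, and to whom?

Quill wins at $101

Rule: the price rises until one bidder remains; the winner pays the price at which the last rival dropped out.
Sorting limits: 105 (Quill) > 101 (Talon) > 97 (Dune) > 93 (Larkspur) > 85 (Verdant) > 82 (Apex) > …
Bidding ends when Talon exits at $101; Quill takes it.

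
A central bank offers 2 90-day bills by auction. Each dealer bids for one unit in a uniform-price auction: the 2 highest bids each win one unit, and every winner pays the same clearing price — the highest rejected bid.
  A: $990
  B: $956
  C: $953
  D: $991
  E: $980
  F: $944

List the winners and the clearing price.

Bids ranked high→low: 991 (D), 990 (A), 980 (E), 956 (B), …
Winners (2 units): D, A.
First losing bid is E's $980, which sets the uniform price.

D, A; each pays $980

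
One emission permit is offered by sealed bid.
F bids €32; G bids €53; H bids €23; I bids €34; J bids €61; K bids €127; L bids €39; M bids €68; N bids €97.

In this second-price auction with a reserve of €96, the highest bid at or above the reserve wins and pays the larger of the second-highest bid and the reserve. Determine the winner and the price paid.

Bids in order: 127 (K) > 97 (N) > 68 (M) > 61 (J) > 53 (G) > 39 (L) > …
Highest eligible bid: K at €127.
Second-highest bid €97 exceeds the reserve €96 → payment €97.

K pays €97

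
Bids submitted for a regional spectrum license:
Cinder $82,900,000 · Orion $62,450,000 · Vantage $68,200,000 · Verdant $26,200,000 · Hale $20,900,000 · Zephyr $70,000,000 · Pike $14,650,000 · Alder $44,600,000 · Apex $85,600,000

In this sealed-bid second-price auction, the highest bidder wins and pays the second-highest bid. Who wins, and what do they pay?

Apex pays $82,900,000

Bids in order: 85,600,000 (Apex) > 82,900,000 (Cinder) > 70,000,000 (Zephyr) > 68,200,000 (Vantage) > 62,450,000 (Orion) > 44,600,000 (Alder) > …
Second-price: Apex pays Cinder's bid of $82,900,000.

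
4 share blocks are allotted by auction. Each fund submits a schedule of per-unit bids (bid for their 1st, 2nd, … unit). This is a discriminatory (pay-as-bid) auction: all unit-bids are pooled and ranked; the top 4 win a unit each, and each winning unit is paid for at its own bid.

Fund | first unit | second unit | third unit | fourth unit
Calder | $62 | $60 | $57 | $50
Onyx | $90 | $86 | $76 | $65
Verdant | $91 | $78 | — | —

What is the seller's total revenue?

Total revenue: $345

Merging the schedules and taking the best 4: 91 (Verdant-1), 90 (Onyx-1), 86 (Onyx-2), 78 (Verdant-2)
Next rejected bid: $76 (not a price — pay-as-bid).
Each winning unit pays its own bid.
Revenue = 91 + 90 + 86 + 78 = $345.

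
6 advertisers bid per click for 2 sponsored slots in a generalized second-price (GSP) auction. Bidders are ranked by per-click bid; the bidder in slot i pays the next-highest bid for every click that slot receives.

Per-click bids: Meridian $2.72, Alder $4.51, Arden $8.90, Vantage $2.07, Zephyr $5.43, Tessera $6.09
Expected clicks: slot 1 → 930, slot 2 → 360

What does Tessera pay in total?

Tessera pays $1954.80

Ranked by bid: $8.90 (Arden) > $6.09 (Tessera) > $5.43 (Zephyr) > …
Tessera holds slot 2 → pays next bid $5.43 × 360 clicks = $1954.80.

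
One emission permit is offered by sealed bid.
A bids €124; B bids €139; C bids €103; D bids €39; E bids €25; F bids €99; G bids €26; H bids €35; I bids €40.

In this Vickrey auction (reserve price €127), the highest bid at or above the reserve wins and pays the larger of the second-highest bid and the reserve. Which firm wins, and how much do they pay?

Bids in order: 139 (B) > 124 (A) > 103 (C) > 99 (F) > 40 (I) > 39 (D) > …
B has the top bid at or above the reserve (€139).
max(second-highest €124, reserve €127) = €127.

B pays €127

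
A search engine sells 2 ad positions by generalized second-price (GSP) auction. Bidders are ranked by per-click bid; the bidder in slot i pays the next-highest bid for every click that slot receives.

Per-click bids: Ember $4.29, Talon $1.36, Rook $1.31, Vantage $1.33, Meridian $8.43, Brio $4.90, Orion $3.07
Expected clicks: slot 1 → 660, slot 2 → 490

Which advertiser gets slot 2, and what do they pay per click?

Brio; $4.29 per click

Sorting advertisers: $8.43 (Meridian) > $4.90 (Brio) > $4.29 (Ember) > …
Slot 2 goes to the second-ranked bidder, Brio, who pays the next bid down: $4.29/click.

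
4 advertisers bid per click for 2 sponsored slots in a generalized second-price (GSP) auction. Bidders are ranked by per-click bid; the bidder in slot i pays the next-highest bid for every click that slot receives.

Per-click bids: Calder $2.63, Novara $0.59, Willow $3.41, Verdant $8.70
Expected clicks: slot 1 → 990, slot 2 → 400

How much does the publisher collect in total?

Total revenue: $4427.90

Sorting advertisers: $8.70 (Verdant) > $3.41 (Willow) > $2.63 (Calder) > …
Slot 1: Verdant pays $3.41 × 990 = $3375.90
Slot 2: Willow pays $2.63 × 400 = $1052.00
Total = $4427.90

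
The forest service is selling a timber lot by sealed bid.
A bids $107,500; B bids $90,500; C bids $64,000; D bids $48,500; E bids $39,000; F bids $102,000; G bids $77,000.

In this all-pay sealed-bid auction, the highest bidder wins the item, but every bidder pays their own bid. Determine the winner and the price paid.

Sorting bids: 107,500 (A) > 102,000 (F) > 90,500 (B) > 77,000 (G) > 64,000 (C) > 48,500 (D) > …
A wins with the top bid; all bids are sunk regardless.

A pays $107,500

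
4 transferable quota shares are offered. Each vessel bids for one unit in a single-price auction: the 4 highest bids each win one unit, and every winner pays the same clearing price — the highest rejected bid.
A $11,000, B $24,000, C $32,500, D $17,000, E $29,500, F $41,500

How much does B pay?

B pays $17,000

Bids ranked high→low: 41,500 (F), 32,500 (C), 29,500 (E), 24,000 (B), 17,000 (D), 11,000 (A)
Winners (4 units): F, C, E, B.
First losing bid is D's $17,000, which sets the uniform price.
B wins → pays $17,000.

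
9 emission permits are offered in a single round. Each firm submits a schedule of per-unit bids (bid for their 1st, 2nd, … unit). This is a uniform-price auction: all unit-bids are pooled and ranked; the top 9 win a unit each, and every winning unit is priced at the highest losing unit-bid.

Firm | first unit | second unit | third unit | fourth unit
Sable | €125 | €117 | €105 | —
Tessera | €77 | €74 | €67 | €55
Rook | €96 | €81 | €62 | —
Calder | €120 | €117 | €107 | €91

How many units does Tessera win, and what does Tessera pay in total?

Tessera: 0 units, pays €0

All unit-bids, highest first — top 9: 125 (Sable-1), 120 (Calder-1), 117 (Sable-2), 117 (Calder-2), 107 (Calder-3), 105 (Sable-3), 96 (Rook-1), 91 (Calder-4), 81 (Rook-2)
The (k+1)-th unit-bid is €77.
Tessera wins 0 unit(s) at €77 each.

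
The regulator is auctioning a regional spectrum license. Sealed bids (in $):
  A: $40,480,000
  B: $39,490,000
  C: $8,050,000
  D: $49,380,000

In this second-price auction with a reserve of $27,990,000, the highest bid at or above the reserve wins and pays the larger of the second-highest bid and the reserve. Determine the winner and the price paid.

Bids ranked: 49,380,000 (D) > 40,480,000 (A) > 39,490,000 (B) > 8,050,000 (C)
D has the top bid at or above the reserve ($49,380,000).
max(second-highest $40,480,000, reserve $27,990,000) = $40,480,000; the reserve does not bind.

D pays $40,480,000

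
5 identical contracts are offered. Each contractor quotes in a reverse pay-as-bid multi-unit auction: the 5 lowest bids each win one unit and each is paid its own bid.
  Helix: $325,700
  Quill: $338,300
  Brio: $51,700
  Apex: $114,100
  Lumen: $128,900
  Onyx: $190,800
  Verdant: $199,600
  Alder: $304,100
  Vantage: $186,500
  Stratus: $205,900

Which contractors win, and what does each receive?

Brio $51,700, Apex $114,100, Lumen $128,900, Vantage $186,500, Onyx $190,800

Bids ranked low→high: 51,700 (Brio), 114,100 (Apex), 128,900 (Lumen), 186,500 (Vantage), 190,800 (Onyx), 199,600 (Verdant), 205,900 (Stratus), …
The 5 lowest are Brio, Apex, Lumen, Vantage, Onyx.
Each winner is paid its own bid: Brio $51,700, Apex $114,100, Lumen $128,900, Vantage $186,500, Onyx $190,800.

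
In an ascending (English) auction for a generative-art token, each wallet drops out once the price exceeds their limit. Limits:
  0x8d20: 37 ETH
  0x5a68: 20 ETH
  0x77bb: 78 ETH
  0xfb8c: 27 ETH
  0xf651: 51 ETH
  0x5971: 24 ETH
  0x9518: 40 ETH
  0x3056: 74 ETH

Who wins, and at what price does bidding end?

0x77bb wins at 74 ETH

Sorting limits: 78 (0x77bb) > 74 (0x3056) > 51 (0xf651) > 40 (0x9518) > 37 (0x8d20) > 27 (0xfb8c) > …
Bidding ends when 0x3056 exits at 74 ETH; 0x77bb takes it.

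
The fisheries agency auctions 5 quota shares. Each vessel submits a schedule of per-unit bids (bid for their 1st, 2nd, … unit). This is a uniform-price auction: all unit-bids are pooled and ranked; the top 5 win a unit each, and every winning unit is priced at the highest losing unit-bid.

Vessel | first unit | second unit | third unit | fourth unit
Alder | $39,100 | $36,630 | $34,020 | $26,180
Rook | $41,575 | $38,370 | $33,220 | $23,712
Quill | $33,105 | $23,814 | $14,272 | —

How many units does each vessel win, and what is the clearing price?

Merging the schedules and taking the best 5: 41,575 (Rook-1), 39,100 (Alder-1), 38,370 (Rook-2), 36,630 (Alder-2), 34,020 (Alder-3)
First bid not allocated: $33,220.
Allocation: Alder 3, Rook 2.

Alder 3, Rook 2; clearing price $33,220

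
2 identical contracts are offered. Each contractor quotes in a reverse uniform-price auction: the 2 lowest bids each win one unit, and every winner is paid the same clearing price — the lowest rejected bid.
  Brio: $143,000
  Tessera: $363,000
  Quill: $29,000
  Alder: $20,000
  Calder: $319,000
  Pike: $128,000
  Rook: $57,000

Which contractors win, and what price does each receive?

Ordering the bids: 20,000 (Alder), 29,000 (Quill), 57,000 (Rook), 128,000 (Pike), …
Lowest 2: Alder, Quill.
First losing bid is Rook's $57,000, which sets the uniform price.

Alder, Quill; each is paid $57,000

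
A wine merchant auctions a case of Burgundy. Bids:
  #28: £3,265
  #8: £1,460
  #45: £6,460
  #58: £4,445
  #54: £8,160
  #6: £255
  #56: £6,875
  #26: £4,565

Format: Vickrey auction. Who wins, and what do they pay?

#54 pays £6,875

Rule: the highest bidder wins and pays the second-highest bid.
Sorting bids: 8,160 (#54) > 6,875 (#56) > 6,460 (#45) > 4,565 (#26) > 4,445 (#58) > 3,265 (#28) > …
#54 is highest; pays the second-highest bid, £6,875.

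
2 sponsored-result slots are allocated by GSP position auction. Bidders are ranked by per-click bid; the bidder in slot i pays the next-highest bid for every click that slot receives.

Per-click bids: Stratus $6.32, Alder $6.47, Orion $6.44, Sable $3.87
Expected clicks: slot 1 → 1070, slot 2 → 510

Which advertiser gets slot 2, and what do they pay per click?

Orion; $6.32 per click

Sorting advertisers: $6.47 (Alder) > $6.44 (Orion) > $6.32 (Stratus) > …
Slot 2 goes to the second-ranked bidder, Orion, who pays the next bid down: $6.32/click.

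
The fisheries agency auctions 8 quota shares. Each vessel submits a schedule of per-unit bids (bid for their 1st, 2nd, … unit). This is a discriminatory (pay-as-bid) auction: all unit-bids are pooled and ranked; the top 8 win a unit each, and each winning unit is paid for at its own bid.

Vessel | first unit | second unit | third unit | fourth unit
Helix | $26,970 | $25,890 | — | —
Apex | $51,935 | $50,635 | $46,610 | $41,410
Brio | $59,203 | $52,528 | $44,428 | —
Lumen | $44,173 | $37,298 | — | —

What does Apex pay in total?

Apex pays $190,590

Merging the schedules and taking the best 8: 59,203 (Brio-1), 52,528 (Brio-2), 51,935 (Apex-1), 50,635 (Apex-2), 46,610 (Apex-3), 44,428 (Brio-3), 44,173 (Lumen-1), 41,410 (Apex-4)
Next rejected bid: $37,298 (not a price — pay-as-bid).
Apex's winning unit-bids: 51,935 + 50,635 + 46,610 + 41,410 = $190,590.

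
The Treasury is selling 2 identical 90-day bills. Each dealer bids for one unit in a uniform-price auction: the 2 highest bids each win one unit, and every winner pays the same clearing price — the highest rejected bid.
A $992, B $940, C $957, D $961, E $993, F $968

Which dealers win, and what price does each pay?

Ordering the bids: 993 (E), 992 (A), 968 (F), 961 (D), …
Winners (2 units): E, A.
Clearing price = highest rejected bid = $968.

E, A; each pays $968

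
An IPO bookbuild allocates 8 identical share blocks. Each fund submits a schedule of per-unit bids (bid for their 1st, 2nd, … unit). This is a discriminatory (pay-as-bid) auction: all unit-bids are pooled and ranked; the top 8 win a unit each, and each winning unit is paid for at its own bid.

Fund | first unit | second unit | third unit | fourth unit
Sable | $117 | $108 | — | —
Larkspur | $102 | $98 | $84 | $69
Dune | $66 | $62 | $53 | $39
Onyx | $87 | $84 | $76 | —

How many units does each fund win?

Merging the schedules and taking the best 8: 117 (Sable-1), 108 (Sable-2), 102 (Larkspur-1), 98 (Larkspur-2), 87 (Onyx-1), 84 (Larkspur-3), 84 (Onyx-2), 76 (Onyx-3)
Next rejected bid: $69 (not a price — pay-as-bid).
Allocation: Larkspur 3, Onyx 3, Sable 2.

Larkspur 3, Onyx 3, Sable 2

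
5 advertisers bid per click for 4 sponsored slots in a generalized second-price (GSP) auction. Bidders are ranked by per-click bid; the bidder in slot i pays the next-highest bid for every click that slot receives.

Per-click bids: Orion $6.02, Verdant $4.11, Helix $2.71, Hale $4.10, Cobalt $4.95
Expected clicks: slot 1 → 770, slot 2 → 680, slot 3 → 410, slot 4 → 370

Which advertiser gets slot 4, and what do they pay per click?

Ranked by bid: $6.02 (Orion) > $4.95 (Cobalt) > $4.11 (Verdant) > $4.10 (Hale) > $2.71 (Helix)
Slot 4 goes to the fourth-ranked bidder, Hale, who pays the next bid down: $2.71/click.

Hale; $2.71 per click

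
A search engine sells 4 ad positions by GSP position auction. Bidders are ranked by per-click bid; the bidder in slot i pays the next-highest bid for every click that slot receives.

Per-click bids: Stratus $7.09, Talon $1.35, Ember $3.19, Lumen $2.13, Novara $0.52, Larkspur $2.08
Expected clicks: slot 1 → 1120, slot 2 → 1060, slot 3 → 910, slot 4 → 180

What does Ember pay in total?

Sorting advertisers: $7.09 (Stratus) > $3.19 (Ember) > $2.13 (Lumen) > $2.08 (Larkspur) > $1.35 (Talon) > …
Ember holds slot 2 → pays next bid $2.13 × 1060 clicks = $2257.80.

Ember pays $2257.80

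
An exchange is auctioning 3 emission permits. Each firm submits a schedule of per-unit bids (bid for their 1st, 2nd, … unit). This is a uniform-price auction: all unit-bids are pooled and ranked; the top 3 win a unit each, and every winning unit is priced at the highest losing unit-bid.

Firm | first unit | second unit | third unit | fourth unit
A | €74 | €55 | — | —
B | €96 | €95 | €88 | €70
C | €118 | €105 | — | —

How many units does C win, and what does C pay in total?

C: 2 units, pays €190

Pooled unit-bids ranked (top 3): 118 (C-1), 105 (C-2), 96 (B-1)
First bid not allocated: €95.
C wins 2 unit(s) at €95 each.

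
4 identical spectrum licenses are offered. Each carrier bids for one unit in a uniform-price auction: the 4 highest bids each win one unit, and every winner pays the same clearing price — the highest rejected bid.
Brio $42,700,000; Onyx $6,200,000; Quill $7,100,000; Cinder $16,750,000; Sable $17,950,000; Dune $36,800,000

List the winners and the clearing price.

Ordering the bids: 42,700,000 (Brio), 36,800,000 (Dune), 17,950,000 (Sable), 16,750,000 (Cinder), 7,100,000 (Quill), 6,200,000 (Onyx)
Top 4: Brio, Dune, Sable, Cinder.
Highest unsuccessful bid: $7,100,000 → clearing price.

Brio, Dune, Sable, Cinder; each pays $7,100,000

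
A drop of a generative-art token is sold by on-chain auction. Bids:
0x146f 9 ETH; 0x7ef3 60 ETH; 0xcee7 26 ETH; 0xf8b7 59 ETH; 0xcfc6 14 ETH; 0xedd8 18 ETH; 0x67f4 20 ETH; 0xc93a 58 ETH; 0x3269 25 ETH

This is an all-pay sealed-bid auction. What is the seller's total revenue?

Total revenue: 289 ETH

Bids in order: 60 (0x7ef3) > 59 (0xf8b7) > 58 (0xc93a) > 26 (0xcee7) > 25 (0x3269) > 20 (0x67f4) > …
0x7ef3 wins with the top bid; all bids are sunk regardless.
Every bidder forfeits their bid regardless of winning.
Revenue = 9 + 60 + 26 + 59 + 14 + 18 + 20 + 58 + 25 = 289 ETH.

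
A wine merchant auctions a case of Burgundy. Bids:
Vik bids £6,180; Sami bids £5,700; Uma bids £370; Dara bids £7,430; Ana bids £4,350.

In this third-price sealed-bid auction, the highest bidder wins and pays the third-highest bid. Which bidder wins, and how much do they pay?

Dara pays £5,700

Third-price sealed-bid auction: the highest bidder wins and pays the third-highest bid.
Bids ranked: 7,430 (Dara) > 6,180 (Vik) > 5,700 (Sami) > 4,350 (Ana) > 370 (Uma)
Dara is highest; pays the third-highest bid, £5,700.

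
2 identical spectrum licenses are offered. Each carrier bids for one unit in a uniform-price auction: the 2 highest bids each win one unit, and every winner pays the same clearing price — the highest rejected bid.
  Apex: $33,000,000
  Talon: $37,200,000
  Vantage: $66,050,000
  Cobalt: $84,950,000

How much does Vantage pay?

Vantage pays $37,200,000

Ordering the bids: 84,950,000 (Cobalt), 66,050,000 (Vantage), 37,200,000 (Talon), 33,000,000 (Apex)
Top 2: Cobalt, Vantage.
Clearing price = highest rejected bid = $37,200,000.
Vantage wins → pays $37,200,000.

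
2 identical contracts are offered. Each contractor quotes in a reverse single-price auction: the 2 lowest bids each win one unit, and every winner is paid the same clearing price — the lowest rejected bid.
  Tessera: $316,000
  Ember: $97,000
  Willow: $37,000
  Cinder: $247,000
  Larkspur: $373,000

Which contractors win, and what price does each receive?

Willow, Ember; each is paid $247,000

Ordering the bids: 37,000 (Willow), 97,000 (Ember), 247,000 (Cinder), 316,000 (Tessera), …
Winners (2 units): Willow, Ember.
Clearing price = lowest rejected bid = $247,000.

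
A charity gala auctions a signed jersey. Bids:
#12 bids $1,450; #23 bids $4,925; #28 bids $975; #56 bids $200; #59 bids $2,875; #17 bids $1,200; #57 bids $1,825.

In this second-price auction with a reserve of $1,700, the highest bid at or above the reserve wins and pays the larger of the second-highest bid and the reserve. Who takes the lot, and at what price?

Bids in order: 4,925 (#23) > 2,875 (#59) > 1,825 (#57) > 1,450 (#12) > 1,200 (#17) > 975 (#28) > …
Highest eligible bid: #23 at $4,925.
Second-highest bid $2,875 exceeds the reserve $1,700 → payment $2,875.

#23 pays $2,875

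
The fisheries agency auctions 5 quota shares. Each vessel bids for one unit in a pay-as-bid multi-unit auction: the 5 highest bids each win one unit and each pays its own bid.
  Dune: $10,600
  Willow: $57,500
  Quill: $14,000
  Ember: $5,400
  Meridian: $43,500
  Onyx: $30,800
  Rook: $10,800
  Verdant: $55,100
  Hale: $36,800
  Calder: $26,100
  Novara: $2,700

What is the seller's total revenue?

Sorting: 57,500 (Willow), 55,100 (Verdant), 43,500 (Meridian), 36,800 (Hale), 30,800 (Onyx), 26,100 (Calder), 14,000 (Quill), …
The 5 highest are Willow, Verdant, Meridian, Hale, Onyx.
Total revenue = 57,500 + 55,100 + 43,500 + 36,800 + 30,800 = $223,700.

Total revenue: $223,700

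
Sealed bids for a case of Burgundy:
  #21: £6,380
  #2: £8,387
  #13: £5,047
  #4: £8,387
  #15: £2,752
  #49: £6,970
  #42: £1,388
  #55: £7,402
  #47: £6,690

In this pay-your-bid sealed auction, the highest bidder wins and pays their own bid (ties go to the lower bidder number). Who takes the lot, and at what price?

#2 pays £8,387

Pay-your-bid sealed auction: the highest bidder wins and pays their own bid.
Bids in order: 8,387 (#2) > 8,387 (#4) > 7,402 (#55) > 6,970 (#49) > 6,690 (#47) > 6,380 (#21) > …
#2 and #4 tie at £8,387; tie-break gives it to #2.
#2 is highest → pays own bid, £8,387.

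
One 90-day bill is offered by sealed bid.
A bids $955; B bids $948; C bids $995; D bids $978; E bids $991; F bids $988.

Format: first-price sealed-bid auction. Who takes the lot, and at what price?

C pays $995

First-price sealed-bid auction: the highest bidder wins and pays their own bid.
Bids ranked: 995 (C) > 991 (E) > 988 (F) > 978 (D) > 955 (A) > 948 (B)
C is highest → pays own bid, $995.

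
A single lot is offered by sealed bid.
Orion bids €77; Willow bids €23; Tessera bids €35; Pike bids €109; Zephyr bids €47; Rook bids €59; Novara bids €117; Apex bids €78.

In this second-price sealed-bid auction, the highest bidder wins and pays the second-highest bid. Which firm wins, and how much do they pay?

Bids in order: 117 (Novara) > 109 (Pike) > 78 (Apex) > 77 (Orion) > 59 (Rook) > 47 (Zephyr) > …
Novara is highest; pays the second-highest bid, €109.

Novara pays €109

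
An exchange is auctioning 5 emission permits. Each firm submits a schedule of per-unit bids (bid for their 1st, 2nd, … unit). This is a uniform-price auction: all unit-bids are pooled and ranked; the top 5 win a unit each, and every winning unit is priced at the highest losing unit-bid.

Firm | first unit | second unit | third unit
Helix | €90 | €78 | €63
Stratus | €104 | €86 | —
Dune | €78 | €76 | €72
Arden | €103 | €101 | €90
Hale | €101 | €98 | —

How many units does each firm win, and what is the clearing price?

Pooled unit-bids ranked (top 5): 104 (Stratus-1), 103 (Arden-1), 101 (Arden-2), 101 (Hale-1), 98 (Hale-2)
First bid not allocated: €90.
Allocation: Arden 2, Hale 2, Stratus 1.

Arden 2, Hale 2, Stratus 1; clearing price €90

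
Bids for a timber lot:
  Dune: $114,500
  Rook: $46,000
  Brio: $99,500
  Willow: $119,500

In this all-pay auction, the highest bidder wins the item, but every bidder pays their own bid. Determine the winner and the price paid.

Willow pays $119,500

Rule: the highest bidder wins the item, but every bidder pays their own bid.
Bids in order: 119,500 (Willow) > 114,500 (Dune) > 99,500 (Brio) > 46,000 (Rook)
Willow wins with the top bid; all bids are sunk regardless.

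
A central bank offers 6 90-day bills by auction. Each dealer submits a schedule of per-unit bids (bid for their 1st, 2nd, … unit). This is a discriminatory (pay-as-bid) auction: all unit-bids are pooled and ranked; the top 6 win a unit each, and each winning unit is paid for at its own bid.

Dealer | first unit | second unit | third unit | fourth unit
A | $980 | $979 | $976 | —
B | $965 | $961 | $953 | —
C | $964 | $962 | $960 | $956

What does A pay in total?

A pays $2,935

Pooled unit-bids ranked (top 6): 980 (A-1), 979 (A-2), 976 (A-3), 965 (B-1), 964 (C-1), 962 (C-2)
Next rejected bid: $961 (not a price — pay-as-bid).
A's winning unit-bids: 980 + 979 + 976 = $2,935.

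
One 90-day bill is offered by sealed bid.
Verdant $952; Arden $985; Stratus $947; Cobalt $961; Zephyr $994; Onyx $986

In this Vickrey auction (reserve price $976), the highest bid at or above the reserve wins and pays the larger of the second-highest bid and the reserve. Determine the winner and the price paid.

Bids in order: 994 (Zephyr) > 986 (Onyx) > 985 (Arden) > 961 (Cobalt) > 952 (Verdant) > 947 (Stratus)
Zephyr has the top bid at or above the reserve ($994).
Second-highest bid $986 exceeds the reserve $976 → payment $986.

Zephyr pays $986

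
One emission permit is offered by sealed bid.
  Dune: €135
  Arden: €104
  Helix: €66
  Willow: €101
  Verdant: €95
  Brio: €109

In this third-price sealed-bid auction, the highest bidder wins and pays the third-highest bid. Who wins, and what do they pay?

Bids ranked: 135 (Dune) > 109 (Brio) > 104 (Arden) > 101 (Willow) > 95 (Verdant) > 66 (Helix)
Dune is highest; pays the third-highest bid, €104.

Dune pays €104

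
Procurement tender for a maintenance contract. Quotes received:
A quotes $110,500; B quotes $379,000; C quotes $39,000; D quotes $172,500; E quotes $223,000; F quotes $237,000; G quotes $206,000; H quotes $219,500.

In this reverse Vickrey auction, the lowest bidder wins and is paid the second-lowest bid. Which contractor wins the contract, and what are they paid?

Rule: the lowest bidder wins and is paid the second-lowest bid.
Sorting bids: 39,000 (C) < 110,500 (A) < 172,500 (D) < 206,000 (G) < 219,500 (H) < 223,000 (E) < …
C wins with the lowest bid; price is set by the runner-up at $110,500.

C is paid $110,500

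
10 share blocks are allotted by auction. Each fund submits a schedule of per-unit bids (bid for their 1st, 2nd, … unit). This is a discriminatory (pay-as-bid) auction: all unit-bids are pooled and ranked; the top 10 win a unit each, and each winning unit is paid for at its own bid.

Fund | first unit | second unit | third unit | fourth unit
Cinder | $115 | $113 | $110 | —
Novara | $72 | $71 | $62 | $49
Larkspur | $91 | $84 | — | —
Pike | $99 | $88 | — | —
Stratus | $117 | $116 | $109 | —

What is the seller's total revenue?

Total revenue: $1,042

Pooled unit-bids ranked (top 10): 117 (Stratus-1), 116 (Stratus-2), 115 (Cinder-1), 113 (Cinder-2), 110 (Cinder-3), 109 (Stratus-3), 99 (Pike-1), 91 (Larkspur-1), 88 (Pike-2), 84 (Larkspur-2)
Next rejected bid: $72 (not a price — pay-as-bid).
Each winning unit pays its own bid.
Revenue = 117 + 116 + 115 + 113 + 110 + 109 + 99 + 91 + 88 + 84 = $1,042.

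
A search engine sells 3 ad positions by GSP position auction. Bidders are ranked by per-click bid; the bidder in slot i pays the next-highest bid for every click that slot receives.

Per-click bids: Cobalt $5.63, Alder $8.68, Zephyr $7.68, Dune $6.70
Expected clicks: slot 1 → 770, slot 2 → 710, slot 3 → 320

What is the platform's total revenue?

Sorting advertisers: $8.68 (Alder) > $7.68 (Zephyr) > $6.70 (Dune) > $5.63 (Cobalt)
Slot 1: Alder pays $7.68 × 770 = $5913.60
Slot 2: Zephyr pays $6.70 × 710 = $4757.00
Slot 3: Dune pays $5.63 × 320 = $1801.60
Total = $12472.20

Total revenue: $12472.20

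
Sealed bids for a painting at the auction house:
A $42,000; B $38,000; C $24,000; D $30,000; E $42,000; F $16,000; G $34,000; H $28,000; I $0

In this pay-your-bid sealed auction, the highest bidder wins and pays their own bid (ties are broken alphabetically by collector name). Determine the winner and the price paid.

Sorting bids: 42,000 (A) > 42,000 (E) > 38,000 (B) > 34,000 (G) > 30,000 (D) > 28,000 (H) > …
Tie at $42,000 → A wins by tie-break.
A is highest → pays own bid, $42,000.

A pays $42,000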